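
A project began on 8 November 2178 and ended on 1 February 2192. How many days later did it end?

4833

Day-of-year of November 8, 2178: 312.
Day-of-year of February 1, 2192: 32.
2178 has 365 days, so 365 − 312 = 53 days remain in 2178.
Full years 2179–2191: 10 common + 3 leap = 10×365 + 3×366 = 4748 days.
Total: 53 + 4748 + 32 = 4833 days.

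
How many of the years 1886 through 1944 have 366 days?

14

Years divisible by 4: 1888, 1892, …, 1944 — 15 in all.
Of these, 1900 is divisible by 100 but not 400, so not leap.
Leap years: 15 − 1 = 14.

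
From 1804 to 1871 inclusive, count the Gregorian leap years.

17

Years divisible by 4: 1804, 1808, …, 1868 — 17 in all.
No century exceptions apply. Count: 17.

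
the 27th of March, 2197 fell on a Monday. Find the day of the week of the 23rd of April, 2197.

Sunday

March 2197: 31 − 27 = 4 days remain.
April 1–23, 2197: 23 days.
Total: 4 + 23 = 27 days.
27 mod 7 = 6, so 6 days after Monday is Sunday.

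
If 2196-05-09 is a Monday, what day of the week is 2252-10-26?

Day-of-year of May 9, 2196: 130.
Day-of-year of October 26, 2252: 300.
2196 has 366 days, so 366 − 130 = 236 days remain in 2196.
Full years 2197–2251: 43 common + 12 leap = 43×365 + 12×366 = 20087 days.
Total: 236 + 20087 + 300 = 20623 days.
20623 mod 7 = 1, so 1 day after Monday is Tuesday.

Tuesday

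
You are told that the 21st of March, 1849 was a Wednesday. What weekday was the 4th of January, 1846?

Sunday

Count forward from the earlier date (January 4, 1846) to the later (March 21, 1849):
January 4, 1846 → January 4, 1847: 365 days.
January 4, 1847 → January 4, 1848: 365 days.
January 4, 1848 → January 4, 1849: 366 days (1848 is a leap year).
January 1849: 31 − 4 = 27 days remain.
Then February 1849 (28): 28 days.
March 1–21, 1849: 21 days.
Residual: 76 days.
Total: 1172 days.
1172 mod 7 = 3, so 3 days before Wednesday is Sunday.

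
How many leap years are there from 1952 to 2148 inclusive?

49

Years divisible by 4: 1952, 1956, …, 2148 — 50 in all.
Of these, 2100 is divisible by 100 but not 400, so not leap.
2000 is divisible by 400, so still leap.
Leap years: 50 − 1 = 49.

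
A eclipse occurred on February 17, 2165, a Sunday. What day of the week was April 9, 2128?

Friday

Count forward from the earlier date (April 9, 2128) to the later (February 17, 2165):
Day-of-year of April 9, 2128: 100.
Day-of-year of February 17, 2165: 48.
2128 has 366 days, so 366 − 100 = 266 days remain in 2128.
Full years 2129–2164: 27 common + 9 leap = 27×365 + 9×366 = 13149 days.
Total: 266 + 13149 + 48 = 13463 days.
13463 mod 7 = 2, so 2 days before Sunday is Friday.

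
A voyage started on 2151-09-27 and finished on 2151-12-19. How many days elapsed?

83

September 2151: 30 − 27 = 3 days remain.
Then October (31), November (30): 31 + 30 = 61 days.
December 1–19, 2151: 19 days.
Total: 3 + 61 + 19 = 83 days.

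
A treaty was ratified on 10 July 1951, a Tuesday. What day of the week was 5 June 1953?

Friday

July 1951: 31 − 10 = 21 days remain.
Then 22 full months totalling 670 days.
June 1–5, 1953: 5 days.
Total: 21 + 670 + 5 = 696 days.
696 mod 7 = 3, so 3 days after Tuesday is Friday.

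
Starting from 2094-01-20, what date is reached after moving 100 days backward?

2093-10-12

Count 100 days before January 20, 2094:
October 2093: 31 − 12 = 19 days remain.
Then November (30), December (31): 30 + 31 = 61 days.
January 1–20, 2094: 20 days.
Total: 19 + 61 + 20 = 100 days.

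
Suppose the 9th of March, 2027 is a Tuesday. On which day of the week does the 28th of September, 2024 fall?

Saturday

Count forward from the earlier date (September 28, 2024) to the later (March 9, 2027):
September 28, 2024 → September 28, 2025: 365 days.
September 28, 2025 → September 28, 2026: 365 days.
September 2026: 30 − 28 = 2 days remain.
Then October (31), November (30), December (31), January (31), February 2027 (28): 31 + 30 + 31 + 31 + 28 = 151 days.
March 1–9, 2027: 9 days.
Residual: 162 days.
Total: 892 days.
892 mod 7 = 3, so 3 days before Tuesday is Saturday.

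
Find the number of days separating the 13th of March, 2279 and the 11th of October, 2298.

7152

From March 13, 2279 to March 13, 2298: 19 years, of which 5 contain a Feb 29 — 14×365 + 5×366 = 6940 days.
March 2298: 31 − 13 = 18 days remain.
Then April (30), May (31), June (30), July (31), August (31), September (30): 30 + 31 + 30 + 31 + 31 + 30 = 183 days.
October 1–11, 2298: 11 days.
Residual: 212 days.
Total: 7152 days.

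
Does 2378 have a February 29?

No

2378 is not a leap year.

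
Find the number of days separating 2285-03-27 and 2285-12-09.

257

March 2285: 31 − 27 = 4 days remain.
Then April (30), May (31), June (30), July (31), August (31), September (30), October (31), November (30): 30 + 31 + 30 + 31 + 31 + 30 + 31 + 30 = 244 days.
December 1–9, 2285: 9 days.
Total: 4 + 244 + 9 = 257 days.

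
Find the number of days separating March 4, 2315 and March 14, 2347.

11698

From March 4, 2315 to March 4, 2347: 32 years, of which 8 contain a Feb 29 — 24×365 + 8×366 = 11688 days.
Within March 2347: 14 − 4 = 10 days.
Total: 11698 days.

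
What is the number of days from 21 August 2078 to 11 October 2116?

From August 21, 2078 to August 21, 2116: 38 years, of which 9 contain a Feb 29 — 29×365 + 9×366 = 13879 days.
(2100 is not a leap year (divisible by 100 but not 400).)
August 2116: 31 − 21 = 10 days remain.
Then September (30): 30 days.
October 1–11, 2116: 11 days.
Residual: 51 days.
Total: 13930 days.

13930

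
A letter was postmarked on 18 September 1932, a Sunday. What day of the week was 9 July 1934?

September 1932: 30 − 18 = 12 days remain.
Then 21 full months totalling 638 days.
July 1–9, 1934: 9 days.
Total: 12 + 638 + 9 = 659 days.
659 mod 7 = 1, so 1 day after Sunday is Monday.

Monday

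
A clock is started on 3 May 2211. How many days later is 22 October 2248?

Day-of-year of May 3, 2211: 123.
Day-of-year of October 22, 2248: 296.
2211 has 365 days, so 365 − 123 = 242 days remain in 2211.
Full years 2212–2247: 27 common + 9 leap = 27×365 + 9×366 = 13149 days.
Total: 242 + 13149 + 296 = 13687 days.

13687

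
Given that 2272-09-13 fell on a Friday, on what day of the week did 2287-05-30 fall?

From September 13, 2272 to September 13, 2286: 14 years, of which 3 contain a Feb 29 — 11×365 + 3×366 = 5113 days.
September 2286: 30 − 13 = 17 days remain.
Then October (31), November (30), December (31), January (31), February 2287 (28), March (31), April (30): 31 + 30 + 31 + 31 + 28 + 31 + 30 = 212 days.
May 1–30, 2287: 30 days.
Residual: 259 days.
Total: 5372 days.
5372 mod 7 = 3, so 3 days after Friday is Monday.

Monday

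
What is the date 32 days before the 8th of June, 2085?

the 7th of May, 2085

Count 32 days before June 8, 2085:
May 2085: 31 − 7 = 24 days remain.
June 1–8, 2085: 8 days.
Total: 24 + 8 = 32 days.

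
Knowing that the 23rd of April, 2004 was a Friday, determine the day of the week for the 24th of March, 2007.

Saturday

April 23, 2004 → April 23, 2005: 365 days.
April 23, 2005 → April 23, 2006: 365 days.
April 2006: 30 − 23 = 7 days remain.
Then 10 full months totalling 304 days.
March 1–24, 2007: 24 days.
Residual: 335 days.
Total: 1065 days.
1065 mod 7 = 1, so 1 day after Friday is Saturday.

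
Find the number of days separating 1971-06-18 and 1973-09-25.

June 18, 1971 → June 18, 1972: 366 days (1972 is a leap year).
June 18, 1972 → June 18, 1973: 365 days.
June 1973: 30 − 18 = 12 days remain.
Then July (31), August (31): 31 + 31 = 62 days.
September 1–25, 1973: 25 days.
Residual: 99 days.
Total: 830 days.

830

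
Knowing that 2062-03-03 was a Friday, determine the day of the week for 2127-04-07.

Monday

Day-of-year of March 3, 2062: 62.
Day-of-year of April 7, 2127: 97.
2062 has 365 days, so 365 − 62 = 303 days remain in 2062.
Full years 2063–2126: 49 common + 15 leap = 49×365 + 15×366 = 23375 days.
Total: 303 + 23375 + 97 = 23775 days.
23775 mod 7 = 3, so 3 days after Friday is Monday.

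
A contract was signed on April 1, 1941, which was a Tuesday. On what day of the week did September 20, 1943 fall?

Day-of-year of April 1, 1941: 91.
Day-of-year of September 20, 1943: 263.
1941 has 365 days, so 365 − 91 = 274 days remain in 1941.
Full years: 1942: 365. Sum = 365.
Total: 274 + 365 + 263 = 902 days.
902 mod 7 = 6, so 6 days after Tuesday is Monday.

Monday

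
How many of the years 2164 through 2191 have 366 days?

7

Years divisible by 4 in [2164, 2191]: 2164, 2168, 2172, 2176, 2180, 2184, 2188.
No century exceptions apply. Count: 7.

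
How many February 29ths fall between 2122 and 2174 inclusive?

13

Years divisible by 4: 2124, 2128, …, 2172 — 13 in all.
No century exceptions apply. Count: 13.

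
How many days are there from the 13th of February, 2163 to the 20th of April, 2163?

66

February 2163: 28 − 13 = 15 days remain (2163 is not a leap year, so February has 28 days).
Then March (31): 31 days.
April 1–20, 2163: 20 days.
Total: 15 + 31 + 20 = 66 days.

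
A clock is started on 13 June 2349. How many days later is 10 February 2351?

June 13, 2349 → June 13, 2350: 365 days.
June 2350: 30 − 13 = 17 days remain.
Then July (31), August (31), September (30), October (31), November (30), December (31), January (31): 31 + 31 + 30 + 31 + 30 + 31 + 31 = 215 days.
February 1–10, 2351: 10 days (2351 is not a leap year).
Residual: 242 days.
Total: 607 days.

607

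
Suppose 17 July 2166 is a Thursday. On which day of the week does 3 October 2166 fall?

July 2166: 31 − 17 = 14 days remain.
Then August (31), September (30): 31 + 30 = 61 days.
October 1–3, 2166: 3 days.
Total: 14 + 61 + 3 = 78 days.
78 mod 7 = 1, so 1 day after Thursday is Friday.

Friday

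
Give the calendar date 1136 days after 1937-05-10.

1940-06-19

Count 1136 days after May 10, 1937:
May 10, 1937 → May 10, 1938: 365 days.
May 10, 1938 → May 10, 1939: 365 days.
May 10, 1939 → May 10, 1940: 366 days (1940 is a leap year).
May 1940: 31 − 10 = 21 days remain.
June 1–19, 1940: 19 days.
Residual: 40 days.
Total: 1136 days.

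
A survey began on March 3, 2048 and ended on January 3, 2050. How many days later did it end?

March 3, 2048 → March 3, 2049: 365 days.
March 2049: 31 − 3 = 28 days remain.
Then 9 full months totalling 275 days.
January 1–3, 2050: 3 days.
Residual: 306 days.
Total: 671 days.

671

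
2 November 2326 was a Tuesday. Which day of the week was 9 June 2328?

Day-of-year of November 2, 2326: 306.
Day-of-year of June 9, 2328: 161.
2326 has 365 days, so 365 − 306 = 59 days remain in 2326.
Full years: 2327: 365. Sum = 365.
Total: 59 + 365 + 161 = 585 days.
585 mod 7 = 4, so 4 days after Tuesday is Saturday.

Saturday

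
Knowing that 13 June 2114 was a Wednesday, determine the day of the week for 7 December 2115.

Saturday

June 13, 2114 → June 13, 2115: 365 days.
June 2115: 30 − 13 = 17 days remain.
Then July (31), August (31), September (30), October (31), November (30): 31 + 31 + 30 + 31 + 30 = 153 days.
December 1–7, 2115: 7 days.
Residual: 177 days.
Total: 542 days.
542 mod 7 = 3, so 3 days after Wednesday is Saturday.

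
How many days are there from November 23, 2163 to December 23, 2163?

November 2163: 30 − 23 = 7 days remain.
December 1–23, 2163: 23 days.
Total: 7 + 23 = 30 days.

30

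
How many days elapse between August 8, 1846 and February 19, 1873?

9692

Day-of-year of August 8, 1846: 220.
Day-of-year of February 19, 1873: 50.
1846 has 365 days, so 365 − 220 = 145 days remain in 1846.
Full years 1847–1872: 19 common + 7 leap = 19×365 + 7×366 = 9497 days.
Total: 145 + 9497 + 50 = 9692 days.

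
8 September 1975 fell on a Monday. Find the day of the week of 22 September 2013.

Day-of-year of September 8, 1975: 251.
Day-of-year of September 22, 2013: 265.
1975 has 365 days, so 365 − 251 = 114 days remain in 1975.
Full years 1976–2012: 27 common + 10 leap = 27×365 + 10×366 = 13515 days.
Total: 114 + 13515 + 265 = 13894 days.
13894 mod 7 = 6, so 6 days after Monday is Sunday.

Sunday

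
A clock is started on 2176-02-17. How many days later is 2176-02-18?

1

Within February 2176: 18 − 17 = 1 day.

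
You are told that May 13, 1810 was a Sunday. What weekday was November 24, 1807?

Count forward from the earlier date (November 24, 1807) to the later (May 13, 1810):
Day-of-year of November 24, 1807: 328.
Day-of-year of May 13, 1810: 133.
1807 has 365 days, so 365 − 328 = 37 days remain in 1807.
Full years: 1808: 366; 1809: 365. Sum = 731.
Total: 37 + 731 + 133 = 901 days.
901 mod 7 = 5, so 5 days before Sunday is Tuesday.

Tuesday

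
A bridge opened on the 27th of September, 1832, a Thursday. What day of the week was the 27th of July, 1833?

Day-of-year of September 27, 1832: 271.
Day-of-year of July 27, 1833: 208.
1832 has 366 days, so 366 − 271 = 95 days remain in 1832.
Total: 95 + 208 = 303 days.
303 mod 7 = 2, so 2 days after Thursday is Saturday.

Saturday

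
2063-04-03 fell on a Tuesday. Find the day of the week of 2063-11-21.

Wednesday

April 2063: 30 − 3 = 27 days remain.
Then May (31), June (30), July (31), August (31), September (30), October (31): 31 + 30 + 31 + 31 + 30 + 31 = 184 days.
November 1–21, 2063: 21 days.
Total: 27 + 184 + 21 = 232 days.
232 mod 7 = 1, so 1 day after Tuesday is Wednesday.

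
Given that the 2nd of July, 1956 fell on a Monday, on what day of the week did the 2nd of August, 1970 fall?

Sunday

Day-of-year of July 2, 1956: 184.
Day-of-year of August 2, 1970: 214.
1956 has 366 days, so 366 − 184 = 182 days remain in 1956.
Full years 1957–1969: 10 common + 3 leap = 10×365 + 3×366 = 4748 days.
Total: 182 + 4748 + 214 = 5144 days.
5144 mod 7 = 6, so 6 days after Monday is Sunday.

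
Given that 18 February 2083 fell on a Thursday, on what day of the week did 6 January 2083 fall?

Count forward from the earlier date (January 6, 2083) to the later (February 18, 2083):
January 2083: 31 − 6 = 25 days remain.
February 1–18, 2083: 18 days (2083 is not a leap year).
Total: 25 + 18 = 43 days.
43 mod 7 = 1, so 1 day before Thursday is Wednesday.

Wednesday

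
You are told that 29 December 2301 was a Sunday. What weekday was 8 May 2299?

Monday

Count forward from the earlier date (May 8, 2299) to the later (December 29, 2301):
May 8, 2299 → May 8, 2300: 365 days (2300 is not a leap year (divisible by 100 but not 400)).
May 8, 2300 → May 8, 2301: 365 days.
May 2301: 31 − 8 = 23 days remain.
Then June (30), July (31), August (31), September (30), October (31), November (30): 30 + 31 + 31 + 30 + 31 + 30 = 183 days.
December 1–29, 2301: 29 days.
Residual: 235 days.
Total: 965 days.
965 mod 7 = 6, so 6 days before Sunday is Monday.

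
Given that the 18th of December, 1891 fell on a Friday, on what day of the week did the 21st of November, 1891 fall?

Saturday

Count forward from the earlier date (November 21, 1891) to the later (December 18, 1891):
November 1891: 30 − 21 = 9 days remain.
December 1–18, 1891: 18 days.
Total: 9 + 18 = 27 days.
27 mod 7 = 6, so 6 days before Friday is Saturday.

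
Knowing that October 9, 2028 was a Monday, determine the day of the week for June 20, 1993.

Count forward from the earlier date (June 20, 1993) to the later (October 9, 2028):
Day-of-year of June 20, 1993: 171.
Day-of-year of October 9, 2028: 283.
1993 has 365 days, so 365 − 171 = 194 days remain in 1993.
Full years 1994–2027: 26 common + 8 leap = 26×365 + 8×366 = 12418 days.
Total: 194 + 12418 + 283 = 12895 days.
12895 mod 7 = 1, so 1 day before Monday is Sunday.

Sunday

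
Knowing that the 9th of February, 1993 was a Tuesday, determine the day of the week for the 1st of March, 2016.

Day-of-year of February 9, 1993: 40.
Day-of-year of March 1, 2016: 61.
1993 has 365 days, so 365 − 40 = 325 days remain in 1993.
Full years 1994–2015: 17 common + 5 leap = 17×365 + 5×366 = 8035 days.
Total: 325 + 8035 + 61 = 8421 days.
8421 is a multiple of 7, so the 1st of March, 2016 falls on the same weekday: Tuesday.

Tuesday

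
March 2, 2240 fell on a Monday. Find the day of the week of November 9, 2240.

Monday

March 2240: 31 − 2 = 29 days remain.
Then April (30), May (31), June (30), July (31), August (31), September (30), October (31): 30 + 31 + 30 + 31 + 31 + 30 + 31 = 214 days.
November 1–9, 2240: 9 days.
Total: 29 + 214 + 9 = 252 days.
252 is a multiple of 7, so November 9, 2240 falls on the same weekday: Monday.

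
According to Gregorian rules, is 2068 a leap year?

2068 is a leap year.

Yes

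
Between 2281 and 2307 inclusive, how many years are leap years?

5

Years divisible by 4 in [2281, 2307]: 2284, 2288, 2292, 2296, 2300, 2304.
Of these, 2300 is divisible by 100 but not 400, so not leap.
Leap years: 6 − 1 = 5.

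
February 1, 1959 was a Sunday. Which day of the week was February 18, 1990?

Day-of-year of February 1, 1959: 32.
Day-of-year of February 18, 1990: 49.
1959 has 365 days, so 365 − 32 = 333 days remain in 1959.
Full years 1960–1989: 22 common + 8 leap = 22×365 + 8×366 = 10958 days.
Total: 333 + 10958 + 49 = 11340 days.
11340 is a multiple of 7, so February 18, 1990 falls on the same weekday: Sunday.

Sunday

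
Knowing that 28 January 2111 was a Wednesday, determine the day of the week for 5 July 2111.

Sunday

January 2111: 31 − 28 = 3 days remain.
Then February 2111 (28), March (31), April (30), May (31), June (30): 28 + 31 + 30 + 31 + 30 = 150 days.
July 1–5, 2111: 5 days.
Total: 3 + 150 + 5 = 158 days.
158 mod 7 = 4, so 4 days after Wednesday is Sunday.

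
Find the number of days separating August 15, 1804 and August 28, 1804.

Within August 1804: 28 − 15 = 13 days.

13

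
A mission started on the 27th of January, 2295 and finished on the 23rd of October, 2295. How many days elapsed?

January 2295: 31 − 27 = 4 days remain.
Then February 2295 (28), March (31), April (30), May (31), June (30), July (31), August (31), September (30): 28 + 31 + 30 + 31 + 30 + 31 + 31 + 30 = 242 days.
October 1–23, 2295: 23 days.
Total: 4 + 242 + 23 = 269 days.

269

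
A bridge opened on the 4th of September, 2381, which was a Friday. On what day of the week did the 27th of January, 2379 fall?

Saturday

Count forward from the earlier date (January 27, 2379) to the later (September 4, 2381):
Day-of-year of January 27, 2379: 27.
Day-of-year of September 4, 2381: 247.
2379 has 365 days, so 365 − 27 = 338 days remain in 2379.
Full years: 2380: 366. Sum = 366.
Total: 338 + 366 + 247 = 951 days.
951 mod 7 = 6, so 6 days before Friday is Saturday.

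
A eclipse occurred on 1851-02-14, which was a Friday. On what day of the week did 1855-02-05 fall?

Day-of-year of February 14, 1851: 45.
Day-of-year of February 5, 1855: 36.
1851 has 365 days, so 365 − 45 = 320 days remain in 1851.
Full years: 1852: 366; 1853: 365; 1854: 365. Sum = 1096.
Total: 320 + 1096 + 36 = 1452 days.
1452 mod 7 = 3, so 3 days after Friday is Monday.

Monday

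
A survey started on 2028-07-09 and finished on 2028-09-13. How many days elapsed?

July 2028: 31 − 9 = 22 days remain.
Then August (31): 31 days.
September 1–13, 2028: 13 days.
Total: 22 + 31 + 13 = 66 days.

66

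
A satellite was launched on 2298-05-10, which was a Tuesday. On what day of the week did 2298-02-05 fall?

Count forward from the earlier date (February 5, 2298) to the later (May 10, 2298):
February 2298: 28 − 5 = 23 days remain (2298 is not a leap year, so February has 28 days).
Then March (31), April (30): 31 + 30 = 61 days.
May 1–10, 2298: 10 days.
Total: 23 + 61 + 10 = 94 days.
94 mod 7 = 3, so 3 days before Tuesday is Saturday.

Saturday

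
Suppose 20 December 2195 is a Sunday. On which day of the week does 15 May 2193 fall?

Count forward from the earlier date (May 15, 2193) to the later (December 20, 2195):
Day-of-year of May 15, 2193: 135.
Day-of-year of December 20, 2195: 354.
2193 has 365 days, so 365 − 135 = 230 days remain in 2193.
Full years: 2194: 365. Sum = 365.
Total: 230 + 365 + 354 = 949 days.
949 mod 7 = 4, so 4 days before Sunday is Wednesday.

Wednesday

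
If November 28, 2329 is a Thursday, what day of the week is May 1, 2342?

Friday

Day-of-year of November 28, 2329: 332.
Day-of-year of May 1, 2342: 121.
2329 has 365 days, so 365 − 332 = 33 days remain in 2329.
Full years 2330–2341: 9 common + 3 leap = 9×365 + 3×366 = 4383 days.
Total: 33 + 4383 + 121 = 4537 days.
4537 mod 7 = 1, so 1 day after Thursday is Friday.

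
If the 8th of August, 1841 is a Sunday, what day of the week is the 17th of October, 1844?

Day-of-year of August 8, 1841: 220.
Day-of-year of October 17, 1844: 291.
1841 has 365 days, so 365 − 220 = 145 days remain in 1841.
Full years: 1842: 365; 1843: 365. Sum = 730.
Total: 145 + 730 + 291 = 1166 days.
1166 mod 7 = 4, so 4 days after Sunday is Thursday.

Thursday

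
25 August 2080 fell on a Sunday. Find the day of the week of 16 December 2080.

August 2080: 31 − 25 = 6 days remain.
Then September (30), October (31), November (30): 30 + 31 + 30 = 91 days.
December 1–16, 2080: 16 days.
Total: 6 + 91 + 16 = 113 days.
113 mod 7 = 1, so 1 day after Sunday is Monday.

Monday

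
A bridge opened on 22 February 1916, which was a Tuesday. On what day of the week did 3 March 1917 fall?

Saturday

Day-of-year of February 22, 1916: 53.
Day-of-year of March 3, 1917: 62.
1916 has 366 days, so 366 − 53 = 313 days remain in 1916.
Total: 313 + 62 = 375 days.
375 mod 7 = 4, so 4 days after Tuesday is Saturday.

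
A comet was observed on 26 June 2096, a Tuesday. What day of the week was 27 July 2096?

Friday

June 2096: 30 − 26 = 4 days remain.
July 1–27, 2096: 27 days.
Total: 4 + 27 = 31 days.
31 mod 7 = 3, so 3 days after Tuesday is Friday.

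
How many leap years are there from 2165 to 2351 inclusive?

44

Years divisible by 4: 2168, 2172, …, 2348 — 46 in all.
Of these, 2200, 2300 are divisible by 100 but not 400, so not leap.
Leap years: 46 − 2 = 44.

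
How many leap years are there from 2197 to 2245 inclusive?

Years divisible by 4 in [2197, 2245]: 2200, 2204, 2208, 2212, 2216, 2220, 2224, 2228, 2232, 2236, 2240, 2244.
Of these, 2200 is divisible by 100 but not 400, so not leap.
Leap years: 12 − 1 = 11.

11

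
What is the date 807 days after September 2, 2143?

November 17, 2145

Count 807 days after September 2, 2143:
September 2, 2143 → September 2, 2144: 366 days (2144 is a leap year).
September 2, 2144 → September 2, 2145: 365 days.
September 2145: 30 − 2 = 28 days remain.
Then October (31): 31 days.
November 1–17, 2145: 17 days.
Residual: 76 days.
Total: 807 days.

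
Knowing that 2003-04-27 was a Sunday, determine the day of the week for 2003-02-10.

Count forward from the earlier date (February 10, 2003) to the later (April 27, 2003):
February 2003: 28 − 10 = 18 days remain (2003 is not a leap year, so February has 28 days).
Then March (31): 31 days.
April 1–27, 2003: 27 days.
Total: 18 + 31 + 27 = 76 days.
76 mod 7 = 6, so 6 days before Sunday is Monday.

Monday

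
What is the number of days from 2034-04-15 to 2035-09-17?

April 2034: 30 − 15 = 15 days remain.
Then 16 full months totalling 488 days.
September 1–17, 2035: 17 days.
Total: 15 + 488 + 17 = 520 days.

520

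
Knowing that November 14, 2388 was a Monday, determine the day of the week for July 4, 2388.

Monday

Count forward from the earlier date (July 4, 2388) to the later (November 14, 2388):
July 2388: 31 − 4 = 27 days remain.
Then August (31), September (30), October (31): 31 + 30 + 31 = 92 days.
November 1–14, 2388: 14 days.
Total: 27 + 92 + 14 = 133 days.
133 is a multiple of 7, so July 4, 2388 falls on the same weekday: Monday.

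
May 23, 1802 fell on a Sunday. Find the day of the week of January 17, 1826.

Tuesday

From May 23, 1802 to May 23, 1825: 23 years, of which 6 contain a Feb 29 — 17×365 + 6×366 = 8401 days.
May 1825: 31 − 23 = 8 days remain.
Then June (30), July (31), August (31), September (30), October (31), November (30), December (31): 30 + 31 + 31 + 30 + 31 + 30 + 31 = 214 days.
January 1–17, 1826: 17 days.
Residual: 239 days.
Total: 8640 days.
8640 mod 7 = 2, so 2 days after Sunday is Tuesday.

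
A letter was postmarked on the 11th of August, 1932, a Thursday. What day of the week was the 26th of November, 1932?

August 1932: 31 − 11 = 20 days remain.
Then September (30), October (31): 30 + 31 = 61 days.
November 1–26, 1932: 26 days.
Total: 20 + 61 + 26 = 107 days.
107 mod 7 = 2, so 2 days after Thursday is Saturday.

Saturday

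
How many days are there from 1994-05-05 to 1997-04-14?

Day-of-year of May 5, 1994: 125.
Day-of-year of April 14, 1997: 104.
1994 has 365 days, so 365 − 125 = 240 days remain in 1994.
Full years: 1995: 365; 1996: 366. Sum = 731.
Total: 240 + 731 + 104 = 1075 days.

1075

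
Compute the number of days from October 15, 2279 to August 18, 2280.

October 2279: 31 − 15 = 16 days remain.
Then 9 full months totalling 274 days.
August 1–18, 2280: 18 days.
Residual: 308 days.
Total: 308 days.

308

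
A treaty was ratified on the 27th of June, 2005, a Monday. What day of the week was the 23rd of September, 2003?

Count forward from the earlier date (September 23, 2003) to the later (June 27, 2005):
September 2003: 30 − 23 = 7 days remain.
Then 20 full months totalling 609 days.
June 1–27, 2005: 27 days.
Total: 7 + 609 + 27 = 643 days.
643 mod 7 = 6, so 6 days before Monday is Tuesday.

Tuesday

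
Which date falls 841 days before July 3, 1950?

March 14, 1948

Count 841 days before July 3, 1950:
Day-of-year of March 14, 1948: 74.
Day-of-year of July 3, 1950: 184.
1948 has 366 days, so 366 − 74 = 292 days remain in 1948.
Full years: 1949: 365. Sum = 365.
Total: 292 + 365 + 184 = 841 days.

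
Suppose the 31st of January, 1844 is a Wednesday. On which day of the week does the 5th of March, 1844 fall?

January 1844: 31 − 31 = 0 days remain.
Then February 1844 (29): 29 days.
March 1–5, 1844: 5 days.
Total: 0 + 29 + 5 = 34 days.
34 mod 7 = 6, so 6 days after Wednesday is Tuesday.

Tuesday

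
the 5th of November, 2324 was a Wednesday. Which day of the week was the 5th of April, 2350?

Wednesday

Day-of-year of November 5, 2324: 310.
Day-of-year of April 5, 2350: 95.
2324 has 366 days, so 366 − 310 = 56 days remain in 2324.
Full years 2325–2349: 19 common + 6 leap = 19×365 + 6×366 = 9131 days.
Total: 56 + 9131 + 95 = 9282 days.
9282 is a multiple of 7, so the 5th of April, 2350 falls on the same weekday: Wednesday.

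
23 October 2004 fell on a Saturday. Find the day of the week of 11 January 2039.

Tuesday

From October 23, 2004 to October 23, 2038: 34 years, of which 8 contain a Feb 29 — 26×365 + 8×366 = 12418 days.
October 2038: 31 − 23 = 8 days remain.
Then November (30), December (31): 30 + 31 = 61 days.
January 1–11, 2039: 11 days.
Residual: 80 days.
Total: 12498 days.
12498 mod 7 = 3, so 3 days after Saturday is Tuesday.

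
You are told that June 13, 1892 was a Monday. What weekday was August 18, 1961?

From June 13, 1892 to June 13, 1961: 69 years, of which 16 contain a Feb 29 — 53×365 + 16×366 = 25201 days.
(1900 is not a leap year (divisible by 100 but not 400).)
June 1961: 30 − 13 = 17 days remain.
Then July (31): 31 days.
August 1–18, 1961: 18 days.
Residual: 66 days.
Total: 25267 days.
25267 mod 7 = 4, so 4 days after Monday is Friday.

Friday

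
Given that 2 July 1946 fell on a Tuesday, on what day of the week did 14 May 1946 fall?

Tuesday

Count forward from the earlier date (May 14, 1946) to the later (July 2, 1946):
May 1946: 31 − 14 = 17 days remain.
Then June (30): 30 days.
July 1–2, 1946: 2 days.
Total: 17 + 30 + 2 = 49 days.
49 is a multiple of 7, so 14 May 1946 falls on the same weekday: Tuesday.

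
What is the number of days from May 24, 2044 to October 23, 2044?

May 2044: 31 − 24 = 7 days remain.
Then June (30), July (31), August (31), September (30): 30 + 31 + 31 + 30 = 122 days.
October 1–23, 2044: 23 days.
Total: 7 + 122 + 23 = 152 days.

152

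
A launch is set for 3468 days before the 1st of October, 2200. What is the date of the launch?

the 3rd of April, 2191

Count 3468 days before October 1, 2200:
From April 3, 2191 to April 3, 2200: 9 years, of which 2 contain a Feb 29 — 7×365 + 2×366 = 3287 days.
(2200 is not a leap year (divisible by 100 but not 400).)
April 2200: 30 − 3 = 27 days remain.
Then May (31), June (30), July (31), August (31), September (30): 31 + 30 + 31 + 31 + 30 = 153 days.
October 1, 2200: 1 day.
Residual: 181 days.
Total: 3468 days.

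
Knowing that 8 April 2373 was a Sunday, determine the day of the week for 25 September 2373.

April 2373: 30 − 8 = 22 days remain.
Then May (31), June (30), July (31), August (31): 31 + 30 + 31 + 31 = 123 days.
September 1–25, 2373: 25 days.
Total: 22 + 123 + 25 = 170 days.
170 mod 7 = 2, so 2 days after Sunday is Tuesday.

Tuesday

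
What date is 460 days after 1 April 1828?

5 July 1829

Count 460 days after April 1, 1828:
Day-of-year of April 1, 1828: 92.
Day-of-year of July 5, 1829: 186.
1828 has 366 days, so 366 − 92 = 274 days remain in 1828.
Total: 274 + 186 = 460 days.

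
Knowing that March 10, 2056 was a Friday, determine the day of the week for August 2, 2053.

Count forward from the earlier date (August 2, 2053) to the later (March 10, 2056):
August 2, 2053 → August 2, 2054: 365 days.
August 2, 2054 → August 2, 2055: 365 days.
August 2055: 31 − 2 = 29 days remain.
Then September (30), October (31), November (30), December (31), January (31), February 2056 (29): 30 + 31 + 30 + 31 + 31 + 29 = 182 days.
March 1–10, 2056: 10 days.
Residual: 221 days.
Total: 951 days.
951 mod 7 = 6, so 6 days before Friday is Saturday.

Saturday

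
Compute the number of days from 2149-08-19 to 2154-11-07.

August 19, 2149 → August 19, 2150: 365 days.
August 19, 2150 → August 19, 2151: 365 days.
August 19, 2151 → August 19, 2152: 366 days (2152 is a leap year).
August 19, 2152 → August 19, 2153: 365 days.
August 19, 2153 → August 19, 2154: 365 days.
August 2154: 31 − 19 = 12 days remain.
Then September (30), October (31): 30 + 31 = 61 days.
November 1–7, 2154: 7 days.
Residual: 80 days.
Total: 1906 days.

1906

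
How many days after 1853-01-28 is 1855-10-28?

Day-of-year of January 28, 1853: 28.
Day-of-year of October 28, 1855: 301.
1853 has 365 days, so 365 − 28 = 337 days remain in 1853.
Full years: 1854: 365. Sum = 365.
Total: 337 + 365 + 301 = 1003 days.

1003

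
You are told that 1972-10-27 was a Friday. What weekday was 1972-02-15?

Count forward from the earlier date (February 15, 1972) to the later (October 27, 1972):
February 1972: 29 − 15 = 14 days remain (1972 is a leap year, so February has 29 days).
Then March (31), April (30), May (31), June (30), July (31), August (31), September (30): 31 + 30 + 31 + 30 + 31 + 31 + 30 = 214 days.
October 1–27, 1972: 27 days.
Total: 14 + 214 + 27 = 255 days.
255 mod 7 = 3, so 3 days before Friday is Tuesday.

Tuesday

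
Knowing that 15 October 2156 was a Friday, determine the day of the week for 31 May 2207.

Sunday

Day-of-year of October 15, 2156: 289.
Day-of-year of May 31, 2207: 151.
2156 has 366 days, so 366 − 289 = 77 days remain in 2156.
Full years 2157–2206: 39 common + 11 leap = 39×365 + 11×366 = 18261 days.
Total: 77 + 18261 + 151 = 18489 days.
18489 mod 7 = 2, so 2 days after Friday is Sunday.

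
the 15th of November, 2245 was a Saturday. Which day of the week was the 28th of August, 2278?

Wednesday

Day-of-year of November 15, 2245: 319.
Day-of-year of August 28, 2278: 240.
2245 has 365 days, so 365 − 319 = 46 days remain in 2245.
Full years 2246–2277: 24 common + 8 leap = 24×365 + 8×366 = 11688 days.
Total: 46 + 11688 + 240 = 11974 days.
11974 mod 7 = 4, so 4 days after Saturday is Wednesday.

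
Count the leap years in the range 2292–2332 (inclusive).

Years divisible by 4 in [2292, 2332]: 2292, 2296, 2300, 2304, 2308, 2312, 2316, 2320, 2324, 2328, 2332.
Of these, 2300 is divisible by 100 but not 400, so not leap.
Leap years: 11 − 1 = 10.

10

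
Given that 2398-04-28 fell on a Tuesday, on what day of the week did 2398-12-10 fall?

Thursday

April 2398: 30 − 28 = 2 days remain.
Then May (31), June (30), July (31), August (31), September (30), October (31), November (30): 31 + 30 + 31 + 31 + 30 + 31 + 30 = 214 days.
December 1–10, 2398: 10 days.
Total: 2 + 214 + 10 = 226 days.
226 mod 7 = 2, so 2 days after Tuesday is Thursday.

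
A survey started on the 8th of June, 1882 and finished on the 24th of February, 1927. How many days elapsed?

Day-of-year of June 8, 1882: 159.
Day-of-year of February 24, 1927: 55.
1882 has 365 days, so 365 − 159 = 206 days remain in 1882.
Full years 1883–1926: 34 common + 10 leap = 34×365 + 10×366 = 16070 days.
Total: 206 + 16070 + 55 = 16331 days.

16331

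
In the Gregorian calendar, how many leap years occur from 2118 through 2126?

2

Years divisible by 4 in [2118, 2126]: 2120, 2124.
No century exceptions apply. Count: 2.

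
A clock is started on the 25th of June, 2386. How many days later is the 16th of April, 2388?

661

June 25, 2386 → June 25, 2387: 365 days.
June 2387: 30 − 25 = 5 days remain.
Then 9 full months totalling 275 days.
April 1–16, 2388: 16 days.
Residual: 296 days.
Total: 661 days.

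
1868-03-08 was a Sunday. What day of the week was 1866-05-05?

Count forward from the earlier date (May 5, 1866) to the later (March 8, 1868):
May 5, 1866 → May 5, 1867: 365 days.
May 1867: 31 − 5 = 26 days remain.
Then 9 full months totalling 274 days.
March 1–8, 1868: 8 days.
Residual: 308 days.
Total: 673 days.
673 mod 7 = 1, so 1 day before Sunday is Saturday.

Saturday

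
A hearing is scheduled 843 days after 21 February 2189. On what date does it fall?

14 June 2191

Count 843 days after February 21, 2189:
Day-of-year of February 21, 2189: 52.
Day-of-year of June 14, 2191: 165.
2189 has 365 days, so 365 − 52 = 313 days remain in 2189.
Full years: 2190: 365. Sum = 365.
Total: 313 + 365 + 165 = 843 days.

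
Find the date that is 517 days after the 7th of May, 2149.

the 6th of October, 2150

Count 517 days after May 7, 2149:
Day-of-year of May 7, 2149: 127.
Day-of-year of October 6, 2150: 279.
2149 has 365 days, so 365 − 127 = 238 days remain in 2149.
Total: 238 + 279 = 517 days.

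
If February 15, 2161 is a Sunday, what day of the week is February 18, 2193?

Monday

Day-of-year of February 15, 2161: 46.
Day-of-year of February 18, 2193: 49.
2161 has 365 days, so 365 − 46 = 319 days remain in 2161.
Full years 2162–2192: 23 common + 8 leap = 23×365 + 8×366 = 11323 days.
Total: 319 + 11323 + 49 = 11691 days.
11691 mod 7 = 1, so 1 day after Sunday is Monday.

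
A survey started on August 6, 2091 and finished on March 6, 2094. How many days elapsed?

Day-of-year of August 6, 2091: 218.
Day-of-year of March 6, 2094: 65.
2091 has 365 days, so 365 − 218 = 147 days remain in 2091.
Full years: 2092: 366; 2093: 365. Sum = 731.
Total: 147 + 731 + 65 = 943 days.

943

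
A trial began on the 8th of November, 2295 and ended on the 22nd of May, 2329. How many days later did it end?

12248

From November 8, 2295 to November 8, 2328: 33 years, of which 8 contain a Feb 29 — 25×365 + 8×366 = 12053 days.
(2300 is not a leap year (divisible by 100 but not 400).)
November 2328: 30 − 8 = 22 days remain.
Then December (31), January (31), February 2329 (28), March (31), April (30): 31 + 31 + 28 + 31 + 30 = 151 days.
May 1–22, 2329: 22 days.
Residual: 195 days.
Total: 12248 days.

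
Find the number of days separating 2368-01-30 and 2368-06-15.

137

January 2368: 31 − 30 = 1 day remains.
Then February 2368 (29), March (31), April (30), May (31): 29 + 31 + 30 + 31 = 121 days.
June 1–15, 2368: 15 days.
Total: 1 + 121 + 15 = 137 days.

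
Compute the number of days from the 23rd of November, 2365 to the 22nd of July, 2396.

11199

From November 23, 2365 to November 23, 2395: 30 years, of which 7 contain a Feb 29 — 23×365 + 7×366 = 10957 days.
November 2395: 30 − 23 = 7 days remain.
Then December (31), January (31), February 2396 (29), March (31), April (30), May (31), June (30): 31 + 31 + 29 + 31 + 30 + 31 + 30 = 213 days.
July 1–22, 2396: 22 days.
Residual: 242 days.
Total: 11199 days.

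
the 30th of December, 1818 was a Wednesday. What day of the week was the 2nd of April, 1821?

December 30, 1818 → December 30, 1819: 365 days.
December 30, 1819 → December 30, 1820: 366 days (1820 is a leap year).
December 1820: 31 − 30 = 1 day remains.
Then January (31), February 1821 (28), March (31): 31 + 28 + 31 = 90 days.
April 1–2, 1821: 2 days.
Residual: 93 days.
Total: 824 days.
824 mod 7 = 5, so 5 days after Wednesday is Monday.

Monday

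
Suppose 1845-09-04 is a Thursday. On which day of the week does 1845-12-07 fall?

Sunday

September 1845: 30 − 4 = 26 days remain.
Then October (31), November (30): 31 + 30 = 61 days.
December 1–7, 1845: 7 days.
Total: 26 + 61 + 7 = 94 days.
94 mod 7 = 3, so 3 days after Thursday is Sunday.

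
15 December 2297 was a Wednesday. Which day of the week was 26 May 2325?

Tuesday

From December 15, 2297 to December 15, 2324: 27 years, of which 6 contain a Feb 29 — 21×365 + 6×366 = 9861 days.
(2300 is not a leap year (divisible by 100 but not 400).)
December 2324: 31 − 15 = 16 days remain.
Then January (31), February 2325 (28), March (31), April (30): 31 + 28 + 31 + 30 = 120 days.
May 1–26, 2325: 26 days.
Residual: 162 days.
Total: 10023 days.
10023 mod 7 = 6, so 6 days after Wednesday is Tuesday.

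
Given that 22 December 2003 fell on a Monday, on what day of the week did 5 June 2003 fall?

Count forward from the earlier date (June 5, 2003) to the later (December 22, 2003):
June 2003: 30 − 5 = 25 days remain.
Then July (31), August (31), September (30), October (31), November (30): 31 + 31 + 30 + 31 + 30 = 153 days.
December 1–22, 2003: 22 days.
Total: 25 + 153 + 22 = 200 days.
200 mod 7 = 4, so 4 days before Monday is Thursday.

Thursday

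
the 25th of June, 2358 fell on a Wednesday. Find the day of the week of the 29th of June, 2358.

Within June 2358: 29 − 25 = 4 days.
4 mod 7 = 4, so 4 days after Wednesday is Sunday.

Sunday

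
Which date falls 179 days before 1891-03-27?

1890-09-29

Count 179 days before March 27, 1891:
September 1890: 30 − 29 = 1 day remains.
Then October (31), November (30), December (31), January (31), February 1891 (28): 31 + 30 + 31 + 31 + 28 = 151 days.
March 1–27, 1891: 27 days.
Residual: 179 days.
Total: 179 days.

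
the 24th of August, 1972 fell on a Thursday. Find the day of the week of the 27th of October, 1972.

August 1972: 31 − 24 = 7 days remain.
Then September (30): 30 days.
October 1–27, 1972: 27 days.
Total: 7 + 30 + 27 = 64 days.
64 mod 7 = 1, so 1 day after Thursday is Friday.

Friday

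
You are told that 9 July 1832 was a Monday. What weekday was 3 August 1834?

July 9, 1832 → July 9, 1833: 365 days.
July 9, 1833 → July 9, 1834: 365 days.
July 1834: 31 − 9 = 22 days remain.
August 1–3, 1834: 3 days.
Residual: 25 days.
Total: 755 days.
755 mod 7 = 6, so 6 days after Monday is Sunday.

Sunday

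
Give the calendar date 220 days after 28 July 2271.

4 March 2272

Count 220 days after July 28, 2271:
July 2271: 31 − 28 = 3 days remain.
Then August (31), September (30), October (31), November (30), December (31), January (31), February 2272 (29): 31 + 30 + 31 + 30 + 31 + 31 + 29 = 213 days.
March 1–4, 2272: 4 days.
Residual: 220 days.
Total: 220 days.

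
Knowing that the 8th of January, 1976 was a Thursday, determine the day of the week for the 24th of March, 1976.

January 1976: 31 − 8 = 23 days remain.
Then February 1976 (29): 29 days.
March 1–24, 1976: 24 days.
Total: 23 + 29 + 24 = 76 days.
76 mod 7 = 6, so 6 days after Thursday is Wednesday.

Wednesday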